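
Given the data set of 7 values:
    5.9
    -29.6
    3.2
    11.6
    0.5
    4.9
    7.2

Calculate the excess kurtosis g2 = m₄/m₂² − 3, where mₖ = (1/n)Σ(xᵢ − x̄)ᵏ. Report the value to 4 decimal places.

x̄ = 0.5286
Σ(xᵢ − x̄)² = 1129.9143 ⇒ m₂ = 161.41633
Σ(xᵢ − x̄)⁴ = 842229.7500 ⇒ m₄ = 120318.53571
m₂² = 26055.23047
g2 = m₄/m₂² − 3 = 4.61783 − 3 ≈ 1.6178

1.6178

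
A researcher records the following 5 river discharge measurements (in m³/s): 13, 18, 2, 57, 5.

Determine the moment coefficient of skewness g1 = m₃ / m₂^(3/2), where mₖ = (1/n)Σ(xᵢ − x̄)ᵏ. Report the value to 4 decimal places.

1.2056

x̄ = (13 + 18 + 2 + 57 + 5) / 5 = 19.0000
deviations (xᵢ − x̄): -6.0000, -1.0000, -17.0000, 38.0000, -14.0000
Σ(xᵢ − x̄)² = 1966.0000 ⇒ m₂ = 1966.0000/5 = 393.20000
Σ(xᵢ − x̄)³ = 46998.0000 ⇒ m₃ = 46998.0000/5 = 9399.60000
m₂^(3/2) = 393.20000^(1.5) = 7796.86947
g1 = m₃ / m₂^(3/2) = 9399.60000 / 7796.86947 ≈ 1.2056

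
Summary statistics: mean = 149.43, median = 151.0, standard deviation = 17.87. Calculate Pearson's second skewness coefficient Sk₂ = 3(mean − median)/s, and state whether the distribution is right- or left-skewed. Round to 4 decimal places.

-0.2636, left-skewed

Sk₂ = 3(149.43 − 151.0) / 17.87 = 3 × -1.5700 / 17.87
    = -4.7100 / 17.87 ≈ -0.2636
Sk₂ < 0 ⇒ mean < median ⇒ left-skewed (negative skew).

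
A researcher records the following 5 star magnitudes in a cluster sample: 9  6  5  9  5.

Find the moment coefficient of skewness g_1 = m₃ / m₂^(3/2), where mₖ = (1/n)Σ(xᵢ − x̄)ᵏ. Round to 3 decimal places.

x̄ = (9 + 6 + 5 + 9 + 5) / 5 = 6.8000
deviations (xᵢ − x̄): 2.2000, -0.8000, -1.8000, 2.2000, -1.8000
Σ(xᵢ − x̄)² = 16.8000 ⇒ m₂ = 16.8000/5 = 3.36000
Σ(xᵢ − x̄)³ = 9.1200 ⇒ m₃ = 9.1200/5 = 1.82400
m₂^(3/2) = 3.36000^(1.5) = 6.15898
g_1 = m₃ / m₂^(3/2) = 1.82400 / 6.15898 ≈ 0.296

0.296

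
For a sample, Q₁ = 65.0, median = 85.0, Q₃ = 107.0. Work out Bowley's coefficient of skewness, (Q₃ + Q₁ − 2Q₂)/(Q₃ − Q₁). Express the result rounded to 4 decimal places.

0.0476

numerator: Q₃ + Q₁ − 2Q₂ = 107.0 + 65.0 − 2×85.0 = 2.0000
denominator: Q₃ − Q₁ = 107.0 − 65.0 = 42.0000
Bowley skewness = 2.0000 / 42.0000 ≈ 0.0476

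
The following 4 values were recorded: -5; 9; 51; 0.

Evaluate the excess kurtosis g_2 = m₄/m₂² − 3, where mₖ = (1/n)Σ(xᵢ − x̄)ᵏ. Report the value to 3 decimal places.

x̄ = 13.7500
Σ(xᵢ − x̄)² = 1950.7500 ⇒ m₂ = 487.68750
Σ(xᵢ − x̄)⁴ = 2085179.5781 ⇒ m₄ = 521294.89453
m₂² = 237839.09766
g_2 = m₄/m₂² − 3 = 2.19180 − 3 ≈ -0.808

-0.808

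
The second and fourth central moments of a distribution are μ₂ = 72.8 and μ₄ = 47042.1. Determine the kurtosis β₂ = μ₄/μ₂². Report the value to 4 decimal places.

μ₂² = 72.8² = 5299.84000
μ₄/μ₂² = 47042.1 / 5299.84000 = 8.87614
β₂ ≈ 8.8761

8.8761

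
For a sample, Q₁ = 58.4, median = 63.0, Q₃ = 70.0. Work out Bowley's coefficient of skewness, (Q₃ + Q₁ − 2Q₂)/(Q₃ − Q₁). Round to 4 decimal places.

numerator: Q₃ + Q₁ − 2Q₂ = 70.0 + 58.4 − 2×63.0 = 2.4000
denominator: Q₃ − Q₁ = 70.0 − 58.4 = 11.6000
Bowley skewness = 2.4000 / 11.6000 ≈ 0.2069

0.2069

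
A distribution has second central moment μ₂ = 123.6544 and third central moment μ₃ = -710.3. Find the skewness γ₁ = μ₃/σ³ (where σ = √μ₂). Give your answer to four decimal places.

-0.5166

σ = √μ₂ = √123.6544 = 11.12000
σ³ = μ₂^(3/2) = 1375.03693
γ₁ = μ₃/σ³ = -710.3 / 1375.03693 ≈ -0.5166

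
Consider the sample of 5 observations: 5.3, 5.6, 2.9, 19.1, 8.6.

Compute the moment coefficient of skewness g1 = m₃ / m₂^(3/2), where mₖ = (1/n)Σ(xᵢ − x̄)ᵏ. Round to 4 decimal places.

1.1428

x̄ = (5.3 + 5.6 + 2.9 + 19.1 + 8.6) / 5 = 8.3000
deviations (xᵢ − x̄): -3.0000, -2.7000, -5.4000, 10.8000, 0.3000
Σ(xᵢ − x̄)² = 162.1800 ⇒ m₂ = 162.1800/5 = 32.43600
Σ(xᵢ − x̄)³ = 1055.5920 ⇒ m₃ = 1055.5920/5 = 211.11840
m₂^(3/2) = 32.43600^(1.5) = 184.73149
g1 = m₃ / m₂^(3/2) = 211.11840 / 184.73149 ≈ 1.1428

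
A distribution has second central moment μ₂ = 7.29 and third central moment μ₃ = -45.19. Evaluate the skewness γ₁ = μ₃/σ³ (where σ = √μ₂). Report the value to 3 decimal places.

σ = √μ₂ = √7.29 = 2.70000
σ³ = μ₂^(3/2) = 19.68300
γ₁ = μ₃/σ³ = -45.19 / 19.68300 ≈ -2.296

-2.296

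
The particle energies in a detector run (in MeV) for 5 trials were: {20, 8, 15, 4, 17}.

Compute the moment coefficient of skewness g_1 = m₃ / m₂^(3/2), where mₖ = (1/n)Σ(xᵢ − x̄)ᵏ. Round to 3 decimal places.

x̄ = (20 + 8 + 15 + 4 + 17) / 5 = 12.8000
deviations (xᵢ − x̄): 7.2000, -4.8000, 2.2000, -8.8000, 4.2000
Σ(xᵢ − x̄)² = 174.8000 ⇒ m₂ = 174.8000/5 = 34.96000
Σ(xᵢ − x̄)³ = -334.0800 ⇒ m₃ = -334.0800/5 = -66.81600
m₂^(3/2) = 34.96000^(1.5) = 206.70793
g_1 = m₃ / m₂^(3/2) = -66.81600 / 206.70793 ≈ -0.323

-0.323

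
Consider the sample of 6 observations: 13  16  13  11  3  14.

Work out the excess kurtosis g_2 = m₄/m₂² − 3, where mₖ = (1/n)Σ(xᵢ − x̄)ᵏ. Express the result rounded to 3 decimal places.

x̄ = 11.6667
Σ(xᵢ − x̄)² = 103.3333 ⇒ m₂ = 17.22222
Σ(xᵢ − x̄)⁴ = 6030.4444 ⇒ m₄ = 1005.07407
m₂² = 296.60494
g_2 = m₄/m₂² − 3 = 3.38860 − 3 ≈ 0.389

0.389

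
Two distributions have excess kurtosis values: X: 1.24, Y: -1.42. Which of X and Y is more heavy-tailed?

X

Higher excess kurtosis ⇒ heavier tails relative to the normal distribution.
1.24 vs -1.42: the larger is 1.24, so X has heavier tails. (X is leptokurtic — heavier-than-normal tails; the other is platykurtic.)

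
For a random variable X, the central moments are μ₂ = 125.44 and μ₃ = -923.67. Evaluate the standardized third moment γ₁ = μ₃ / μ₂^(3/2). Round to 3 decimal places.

-0.657

σ = √μ₂ = √125.44 = 11.20000
σ³ = μ₂^(3/2) = 1404.92800
γ₁ = μ₃/σ³ = -923.67 / 1404.92800 ≈ -0.657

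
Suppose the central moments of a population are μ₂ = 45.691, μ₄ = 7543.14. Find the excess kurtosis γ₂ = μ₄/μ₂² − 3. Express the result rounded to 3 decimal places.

μ₂² = 45.691² = 2087.66748
μ₄/μ₂² = 7543.14 / 2087.66748 = 3.61319
γ₂ = 3.61319 − 3 ≈ 0.613

0.613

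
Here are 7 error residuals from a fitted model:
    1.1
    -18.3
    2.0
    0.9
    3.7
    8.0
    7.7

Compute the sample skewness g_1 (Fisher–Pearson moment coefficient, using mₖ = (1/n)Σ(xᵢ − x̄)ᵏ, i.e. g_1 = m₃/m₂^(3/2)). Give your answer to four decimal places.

x̄ = (1.1 - 18.3 + 2.0 + 0.9 + 3.7 + 8.0 + 7.7) / 7 = 0.7286
deviations (xᵢ − x̄): 0.3714, -19.0286, 1.2714, 0.1714, 2.9714, 7.2714, 6.9714
Σ(xᵢ − x̄)² = 474.1743 ⇒ m₂ = 474.1743/7 = 67.73918
Σ(xᵢ − x̄)³ = -6138.3577 ⇒ m₃ = -6138.3577/7 = -876.90824
m₂^(3/2) = 67.73918^(1.5) = 557.51934
g_1 = m₃ / m₂^(3/2) = -876.90824 / 557.51934 ≈ -1.5729

-1.5729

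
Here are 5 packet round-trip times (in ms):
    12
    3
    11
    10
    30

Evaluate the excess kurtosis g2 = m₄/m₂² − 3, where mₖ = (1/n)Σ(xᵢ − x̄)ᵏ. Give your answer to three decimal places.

x̄ = 13.2000
Σ(xᵢ − x̄)² = 402.8000 ⇒ m₂ = 80.56000
Σ(xᵢ − x̄)⁴ = 90614.0960 ⇒ m₄ = 18122.81920
m₂² = 6489.91360
g2 = m₄/m₂² − 3 = 2.79246 − 3 ≈ -0.208

-0.208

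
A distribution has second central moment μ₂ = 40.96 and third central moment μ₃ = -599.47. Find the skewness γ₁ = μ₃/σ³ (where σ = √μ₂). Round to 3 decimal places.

-2.287

σ = √μ₂ = √40.96 = 6.40000
σ³ = μ₂^(3/2) = 262.14400
γ₁ = μ₃/σ³ = -599.47 / 262.14400 ≈ -2.287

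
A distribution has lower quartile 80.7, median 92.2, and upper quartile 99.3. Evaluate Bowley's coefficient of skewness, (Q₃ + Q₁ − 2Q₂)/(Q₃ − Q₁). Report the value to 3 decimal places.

-0.237

numerator: Q₃ + Q₁ − 2Q₂ = 99.3 + 80.7 − 2×92.2 = -4.4000
denominator: Q₃ − Q₁ = 99.3 − 80.7 = 18.6000
Bowley skewness = -4.4000 / 18.6000 ≈ -0.237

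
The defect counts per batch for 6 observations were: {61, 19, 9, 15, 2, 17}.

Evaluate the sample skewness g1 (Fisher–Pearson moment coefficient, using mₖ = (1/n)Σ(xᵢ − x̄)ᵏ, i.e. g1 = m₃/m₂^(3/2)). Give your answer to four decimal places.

1.4246

x̄ = (61 + 19 + 9 + 15 + 2 + 17) / 6 = 20.5000
deviations (xᵢ − x̄): 40.5000, -1.5000, -11.5000, -5.5000, -18.5000, -3.5000
Σ(xᵢ − x̄)² = 2159.5000 ⇒ m₂ = 2159.5000/6 = 359.91667
Σ(xᵢ − x̄)³ = 58365.0000 ⇒ m₃ = 58365.0000/6 = 9727.50000
m₂^(3/2) = 359.91667^(1.5) = 6828.14817
g1 = m₃ / m₂^(3/2) = 9727.50000 / 6828.14817 ≈ 1.4246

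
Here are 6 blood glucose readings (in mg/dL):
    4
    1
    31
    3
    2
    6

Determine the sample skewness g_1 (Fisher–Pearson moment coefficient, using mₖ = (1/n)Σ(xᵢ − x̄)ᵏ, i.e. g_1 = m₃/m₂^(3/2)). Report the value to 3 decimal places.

1.701

x̄ = (4 + 1 + 31 + 3 + 2 + 6) / 6 = 7.8333
deviations (xᵢ − x̄): -3.8333, -6.8333, 23.1667, -4.8333, -5.8333, -1.8333
Σ(xᵢ − x̄)² = 658.8333 ⇒ m₂ = 658.8333/6 = 109.80556
Σ(xᵢ − x̄)³ = 11740.4444 ⇒ m₃ = 11740.4444/6 = 1956.74074
m₂^(3/2) = 109.80556^(1.5) = 1150.63206
g_1 = m₃ / m₂^(3/2) = 1956.74074 / 1150.63206 ≈ 1.701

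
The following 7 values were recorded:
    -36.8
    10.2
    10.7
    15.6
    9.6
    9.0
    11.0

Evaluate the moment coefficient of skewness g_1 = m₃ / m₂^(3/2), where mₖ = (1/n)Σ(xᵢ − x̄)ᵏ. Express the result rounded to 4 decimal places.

x̄ = (-36.8 + 10.2 + 10.7 + 15.6 + 9.6 + 9.0 + 11.0) / 7 = 4.1857
deviations (xᵢ − x̄): -40.9857, 6.0143, 6.5143, 11.4143, 5.4143, 4.8143, 6.8143
Σ(xᵢ − x̄)² = 1987.6486 ⇒ m₂ = 1987.6486/7 = 283.94980
Σ(xᵢ − x̄)³ = -66281.1580 ⇒ m₃ = -66281.1580/7 = -9468.73686
m₂^(3/2) = 283.94980^(1.5) = 4784.78405
g_1 = m₃ / m₂^(3/2) = -9468.73686 / 4784.78405 ≈ -1.9789

-1.9789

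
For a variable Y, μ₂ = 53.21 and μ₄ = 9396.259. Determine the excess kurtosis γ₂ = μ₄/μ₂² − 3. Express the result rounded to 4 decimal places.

0.3187

μ₂² = 53.21² = 2831.30410
μ₄/μ₂² = 9396.259 / 2831.30410 = 3.31870
γ₂ = 3.31870 − 3 ≈ 0.3187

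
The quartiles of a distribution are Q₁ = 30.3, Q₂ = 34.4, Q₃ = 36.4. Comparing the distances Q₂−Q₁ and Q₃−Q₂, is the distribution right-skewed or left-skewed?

left-skewed

Q₂ − Q₁ = 4.1;  Q₃ − Q₂ = 2.0
Q₂ − Q₁ > Q₃ − Q₂ ⇒ the lower half is more spread out ⇒ left-skewed.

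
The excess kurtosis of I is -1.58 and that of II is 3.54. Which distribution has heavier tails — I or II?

II

Higher excess kurtosis ⇒ heavier tails relative to the normal distribution.
-1.58 vs 3.54: the larger is 3.54, so II has heavier tails. (II is leptokurtic — heavier-than-normal tails; the other is platykurtic.)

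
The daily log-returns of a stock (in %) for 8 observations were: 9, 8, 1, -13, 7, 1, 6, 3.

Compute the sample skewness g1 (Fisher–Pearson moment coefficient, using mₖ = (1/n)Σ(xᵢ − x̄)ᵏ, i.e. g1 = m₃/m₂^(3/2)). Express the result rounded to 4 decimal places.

x̄ = (9 + 8 + 1 - 13 + 7 + 1 + 6 + 3) / 8 = 2.7500
deviations (xᵢ − x̄): 6.2500, 5.2500, -1.7500, -15.7500, 4.2500, -1.7500, 3.2500, 0.2500
Σ(xᵢ − x̄)² = 349.5000 ⇒ m₂ = 349.5000/8 = 43.68750
Σ(xᵢ − x̄)³ = -3417.7500 ⇒ m₃ = -3417.7500/8 = -427.21875
m₂^(3/2) = 43.68750^(1.5) = 288.75917
g1 = m₃ / m₂^(3/2) = -427.21875 / 288.75917 ≈ -1.4795

-1.4795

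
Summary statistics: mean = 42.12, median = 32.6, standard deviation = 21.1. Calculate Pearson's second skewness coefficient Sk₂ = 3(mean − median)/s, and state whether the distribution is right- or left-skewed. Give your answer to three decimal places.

1.354, right-skewed

Sk₂ = 3(42.12 − 32.6) / 21.1 = 3 × 9.5200 / 21.1
    = 28.5600 / 21.1 ≈ 1.354
Sk₂ > 0 ⇒ mean > median ⇒ right-skewed (positive skew).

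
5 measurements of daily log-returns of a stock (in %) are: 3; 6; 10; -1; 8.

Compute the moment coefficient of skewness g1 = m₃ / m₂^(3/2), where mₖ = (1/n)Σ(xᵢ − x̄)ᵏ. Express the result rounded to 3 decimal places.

x̄ = (3 + 6 + 10 - 1 + 8) / 5 = 5.2000
deviations (xᵢ − x̄): -2.2000, 0.8000, 4.8000, -6.2000, 2.8000
Σ(xᵢ − x̄)² = 74.8000 ⇒ m₂ = 74.8000/5 = 14.96000
Σ(xᵢ − x̄)³ = -115.9200 ⇒ m₃ = -115.9200/5 = -23.18400
m₂^(3/2) = 14.96000^(1.5) = 57.86253
g1 = m₃ / m₂^(3/2) = -23.18400 / 57.86253 ≈ -0.401

-0.401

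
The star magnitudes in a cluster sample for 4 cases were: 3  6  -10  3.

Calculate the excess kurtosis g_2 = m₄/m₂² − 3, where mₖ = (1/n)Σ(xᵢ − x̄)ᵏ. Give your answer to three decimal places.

-0.753

x̄ = 0.5000
Σ(xᵢ − x̄)² = 153.0000 ⇒ m₂ = 38.25000
Σ(xᵢ − x̄)⁴ = 13148.2500 ⇒ m₄ = 3287.06250
m₂² = 1463.06250
g_2 = m₄/m₂² − 3 = 2.24670 − 3 ≈ -0.753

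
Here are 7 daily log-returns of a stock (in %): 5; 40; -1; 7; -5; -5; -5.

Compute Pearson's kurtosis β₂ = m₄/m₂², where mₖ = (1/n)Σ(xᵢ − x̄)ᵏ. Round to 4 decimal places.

x̄ = 5.1429
Σ(xᵢ − x̄)² = 1564.8571 ⇒ m₂ = 223.55102
Σ(xᵢ − x̄)⁴ = 1509461.7668 ⇒ m₄ = 215637.39525
m₂² = 49975.05873
β₂ = m₄/m₂² = 215637.39525 / 49975.05873 ≈ 4.3149

4.3149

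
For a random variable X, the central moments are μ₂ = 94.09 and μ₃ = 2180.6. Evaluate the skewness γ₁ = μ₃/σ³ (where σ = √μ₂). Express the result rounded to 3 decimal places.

2.389

σ = √μ₂ = √94.09 = 9.70000
σ³ = μ₂^(3/2) = 912.67300
γ₁ = μ₃/σ³ = 2180.6 / 912.67300 ≈ 2.389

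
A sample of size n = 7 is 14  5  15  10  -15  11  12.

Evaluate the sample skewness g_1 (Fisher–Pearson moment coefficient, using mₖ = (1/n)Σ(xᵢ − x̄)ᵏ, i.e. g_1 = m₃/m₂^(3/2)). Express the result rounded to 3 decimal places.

-1.665

x̄ = (14 + 5 + 15 + 10 - 15 + 11 + 12) / 7 = 7.4286
deviations (xᵢ − x̄): 6.5714, -2.4286, 7.5714, 2.5714, -22.4286, 3.5714, 4.5714
Σ(xᵢ − x̄)² = 649.7143 ⇒ m₂ = 649.7143/7 = 92.81633
Σ(xᵢ − x̄)³ = -10420.8980 ⇒ m₃ = -10420.8980/7 = -1488.69971
m₂^(3/2) = 92.81633^(1.5) = 894.20391
g_1 = m₃ / m₂^(3/2) = -1488.69971 / 894.20391 ≈ -1.665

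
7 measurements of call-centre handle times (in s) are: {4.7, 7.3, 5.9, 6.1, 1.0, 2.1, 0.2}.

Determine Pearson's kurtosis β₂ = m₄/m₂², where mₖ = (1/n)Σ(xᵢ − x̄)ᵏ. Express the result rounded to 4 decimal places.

1.4387

x̄ = 3.9000
Σ(xᵢ − x̄)² = 46.3800 ⇒ m₂ = 6.62571
Σ(xᵢ − x̄)⁴ = 442.1106 ⇒ m₄ = 63.15866
m₂² = 43.90009
β₂ = m₄/m₂² = 63.15866 / 43.90009 ≈ 1.4387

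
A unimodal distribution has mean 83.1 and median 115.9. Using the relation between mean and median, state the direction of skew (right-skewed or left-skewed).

left-skewed

mean − median = 83.1 − 115.9 = -32.8
mean < median ⇒ the longer tail is on the left ⇒ left-skewed (negatively skewed).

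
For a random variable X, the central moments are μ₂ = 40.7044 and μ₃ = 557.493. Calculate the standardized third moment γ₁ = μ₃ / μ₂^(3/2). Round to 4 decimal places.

σ = √μ₂ = √40.7044 = 6.38000
σ³ = μ₂^(3/2) = 259.69407
γ₁ = μ₃/σ³ = 557.493 / 259.69407 ≈ 2.1467

2.1467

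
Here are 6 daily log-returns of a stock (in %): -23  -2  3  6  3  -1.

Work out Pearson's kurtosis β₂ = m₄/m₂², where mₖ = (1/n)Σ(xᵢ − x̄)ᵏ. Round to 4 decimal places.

x̄ = -2.3333
Σ(xᵢ − x̄)² = 555.3333 ⇒ m₂ = 92.55556
Σ(xᵢ − x̄)⁴ = 188867.7778 ⇒ m₄ = 31477.96296
m₂² = 8566.53086
β₂ = m₄/m₂² = 31477.96296 / 8566.53086 ≈ 3.6745

3.6745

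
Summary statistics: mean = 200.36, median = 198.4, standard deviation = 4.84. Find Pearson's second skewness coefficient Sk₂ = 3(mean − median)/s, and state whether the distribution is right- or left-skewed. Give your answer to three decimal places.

1.215, right-skewed

Sk₂ = 3(200.36 − 198.4) / 4.84 = 3 × 1.9600 / 4.84
    = 5.8800 / 4.84 ≈ 1.215
Sk₂ > 0 ⇒ mean > median ⇒ right-skewed (positive skew).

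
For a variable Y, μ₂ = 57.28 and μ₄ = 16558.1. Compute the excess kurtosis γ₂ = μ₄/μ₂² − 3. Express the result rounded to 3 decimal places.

2.047

μ₂² = 57.28² = 3280.99840
μ₄/μ₂² = 16558.1 / 3280.99840 = 5.04667
γ₂ = 5.04667 − 3 ≈ 2.047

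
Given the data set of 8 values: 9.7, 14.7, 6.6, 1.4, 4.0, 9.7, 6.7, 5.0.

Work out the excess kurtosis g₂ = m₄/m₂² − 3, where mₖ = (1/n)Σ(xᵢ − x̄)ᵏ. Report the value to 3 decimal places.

-0.429

x̄ = 7.2250
Σ(xᵢ − x̄)² = 118.0750 ⇒ m₂ = 14.75937
Σ(xᵢ − x̄)⁴ = 4481.3296 ⇒ m₄ = 560.16620
m₂² = 217.83915
g₂ = m₄/m₂² − 3 = 2.57147 − 3 ≈ -0.429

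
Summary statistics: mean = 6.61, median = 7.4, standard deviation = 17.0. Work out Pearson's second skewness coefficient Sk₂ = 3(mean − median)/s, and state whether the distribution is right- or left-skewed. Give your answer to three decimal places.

Sk₂ = 3(6.61 − 7.4) / 17.0 = 3 × -0.7900 / 17.0
    = -2.3700 / 17.0 ≈ -0.139
Sk₂ < 0 ⇒ mean < median ⇒ left-skewed (negative skew).

-0.139, left-skewed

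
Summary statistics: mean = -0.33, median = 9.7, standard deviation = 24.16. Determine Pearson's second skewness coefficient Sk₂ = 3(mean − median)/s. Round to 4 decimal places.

-1.2454

Sk₂ = 3(-0.33 − 9.7) / 24.16 = 3 × -10.0300 / 24.16
    = -30.0900 / 24.16 ≈ -1.2454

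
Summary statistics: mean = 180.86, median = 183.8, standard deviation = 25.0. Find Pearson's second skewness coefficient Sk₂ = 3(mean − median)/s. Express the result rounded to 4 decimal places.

-0.3528

Sk₂ = 3(180.86 − 183.8) / 25.0 = 3 × -2.9400 / 25.0
    = -8.8200 / 25.0 ≈ -0.3528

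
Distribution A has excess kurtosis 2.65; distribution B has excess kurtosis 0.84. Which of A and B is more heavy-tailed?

A

Higher excess kurtosis ⇒ heavier tails relative to the normal distribution.
2.65 vs 0.84: the larger is 2.65, so A has heavier tails.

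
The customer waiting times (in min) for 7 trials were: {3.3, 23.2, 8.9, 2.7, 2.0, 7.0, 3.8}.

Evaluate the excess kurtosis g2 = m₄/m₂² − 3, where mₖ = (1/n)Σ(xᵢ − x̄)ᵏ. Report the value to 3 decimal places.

x̄ = 7.2714
Σ(xᵢ − x̄)² = 332.9543 ⇒ m₂ = 47.56490
Σ(xᵢ − x̄)⁴ = 65983.4488 ⇒ m₄ = 9426.20697
m₂² = 2262.41952
g2 = m₄/m₂² − 3 = 4.16643 − 3 ≈ 1.166

1.166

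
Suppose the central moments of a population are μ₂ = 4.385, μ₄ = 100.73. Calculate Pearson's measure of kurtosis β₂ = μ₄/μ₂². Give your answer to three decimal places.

μ₂² = 4.385² = 19.22822
μ₄/μ₂² = 100.73 / 19.22822 = 5.23865
β₂ ≈ 5.239

5.239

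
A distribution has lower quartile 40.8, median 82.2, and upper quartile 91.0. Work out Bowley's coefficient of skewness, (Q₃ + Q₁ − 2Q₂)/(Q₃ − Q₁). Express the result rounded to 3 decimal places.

-0.649

numerator: Q₃ + Q₁ − 2Q₂ = 91.0 + 40.8 − 2×82.2 = -32.6000
denominator: Q₃ − Q₁ = 91.0 − 40.8 = 50.2000
Bowley skewness = -32.6000 / 50.2000 ≈ -0.649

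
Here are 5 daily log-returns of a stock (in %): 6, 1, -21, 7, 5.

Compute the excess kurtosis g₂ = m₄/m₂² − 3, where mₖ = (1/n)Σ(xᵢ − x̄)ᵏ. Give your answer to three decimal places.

x̄ = -0.4000
Σ(xᵢ − x̄)² = 551.2000 ⇒ m₂ = 110.24000
Σ(xᵢ − x̄)⁴ = 185611.9360 ⇒ m₄ = 37122.38720
m₂² = 12152.85760
g₂ = m₄/m₂² − 3 = 3.05462 − 3 ≈ 0.055

0.055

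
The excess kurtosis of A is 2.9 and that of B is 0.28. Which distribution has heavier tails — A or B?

Higher excess kurtosis ⇒ heavier tails relative to the normal distribution.
2.9 vs 0.28: the larger is 2.9, so A has heavier tails.

A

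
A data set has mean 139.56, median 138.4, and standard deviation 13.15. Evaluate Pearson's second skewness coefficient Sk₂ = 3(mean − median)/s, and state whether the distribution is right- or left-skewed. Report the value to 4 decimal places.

0.2646, right-skewed

Sk₂ = 3(139.56 − 138.4) / 13.15 = 3 × 1.1600 / 13.15
    = 3.4800 / 13.15 ≈ 0.2646
Sk₂ > 0 ⇒ mean > median ⇒ right-skewed (positive skew).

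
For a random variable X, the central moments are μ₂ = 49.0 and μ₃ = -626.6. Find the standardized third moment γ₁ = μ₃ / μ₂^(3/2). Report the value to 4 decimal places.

σ = √μ₂ = √49.0 = 7.00000
σ³ = μ₂^(3/2) = 343.00000
γ₁ = μ₃/σ³ = -626.6 / 343.00000 ≈ -1.8268

-1.8268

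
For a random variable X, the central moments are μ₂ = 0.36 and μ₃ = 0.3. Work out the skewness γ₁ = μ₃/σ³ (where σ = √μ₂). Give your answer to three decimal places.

1.389

σ = √μ₂ = √0.36 = 0.60000
σ³ = μ₂^(3/2) = 0.21600
γ₁ = μ₃/σ³ = 0.3 / 0.21600 ≈ 1.389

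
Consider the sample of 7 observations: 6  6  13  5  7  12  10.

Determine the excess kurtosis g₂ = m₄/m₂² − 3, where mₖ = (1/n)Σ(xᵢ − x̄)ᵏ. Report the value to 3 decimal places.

x̄ = 8.4286
Σ(xᵢ − x̄)² = 61.7143 ⇒ m₂ = 8.81633
Σ(xᵢ − x̄)⁴ = 817.4344 ⇒ m₄ = 116.77634
m₂² = 77.72761
g₂ = m₄/m₂² − 3 = 1.50238 − 3 ≈ -1.498

-1.498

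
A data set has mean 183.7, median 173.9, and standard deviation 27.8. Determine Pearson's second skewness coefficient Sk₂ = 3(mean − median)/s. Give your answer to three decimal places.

1.058

Sk₂ = 3(183.7 − 173.9) / 27.8 = 3 × 9.8000 / 27.8
    = 29.4000 / 27.8 ≈ 1.058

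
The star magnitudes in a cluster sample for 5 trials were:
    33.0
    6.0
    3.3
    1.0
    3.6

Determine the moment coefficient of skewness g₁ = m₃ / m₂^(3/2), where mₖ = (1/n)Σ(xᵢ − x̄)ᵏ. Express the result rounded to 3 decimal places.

x̄ = (33.0 + 6.0 + 3.3 + 1.0 + 3.6) / 5 = 9.3800
deviations (xᵢ − x̄): 23.6200, -3.3800, -6.0800, -8.3800, -5.7800
Σ(xᵢ − x̄)² = 709.9280 ⇒ m₂ = 709.9280/5 = 141.98560
Σ(xᵢ − x̄)³ = 12132.7507 ⇒ m₃ = 12132.7507/5 = 2426.55014
m₂^(3/2) = 141.98560^(1.5) = 1691.86790
g₁ = m₃ / m₂^(3/2) = 2426.55014 / 1691.86790 ≈ 1.434

1.434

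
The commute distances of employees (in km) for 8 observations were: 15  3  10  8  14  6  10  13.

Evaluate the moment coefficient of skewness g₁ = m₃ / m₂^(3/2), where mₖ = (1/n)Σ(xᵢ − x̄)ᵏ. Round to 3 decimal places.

-0.337

x̄ = (15 + 3 + 10 + 8 + 14 + 6 + 10 + 13) / 8 = 9.8750
deviations (xᵢ − x̄): 5.1250, -6.8750, 0.1250, -1.8750, 4.1250, -3.8750, 0.1250, 3.1250
Σ(xᵢ − x̄)² = 118.8750 ⇒ m₂ = 118.8750/8 = 14.85938
Σ(xᵢ − x̄)³ = -154.4063 ⇒ m₃ = -154.4063/8 = -19.30078
m₂^(3/2) = 14.85938^(1.5) = 57.27971
g₁ = m₃ / m₂^(3/2) = -19.30078 / 57.27971 ≈ -0.337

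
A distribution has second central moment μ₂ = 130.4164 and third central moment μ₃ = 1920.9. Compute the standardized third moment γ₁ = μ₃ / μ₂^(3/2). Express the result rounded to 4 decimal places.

1.2898

σ = √μ₂ = √130.4164 = 11.42000
σ³ = μ₂^(3/2) = 1489.35529
γ₁ = μ₃/σ³ = 1920.9 / 1489.35529 ≈ 1.2898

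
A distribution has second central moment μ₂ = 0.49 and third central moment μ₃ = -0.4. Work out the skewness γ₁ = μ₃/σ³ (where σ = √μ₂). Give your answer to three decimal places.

-1.166

σ = √μ₂ = √0.49 = 0.70000
σ³ = μ₂^(3/2) = 0.34300
γ₁ = μ₃/σ³ = -0.4 / 0.34300 ≈ -1.166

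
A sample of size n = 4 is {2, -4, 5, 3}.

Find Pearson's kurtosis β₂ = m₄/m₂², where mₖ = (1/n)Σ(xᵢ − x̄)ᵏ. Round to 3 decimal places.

x̄ = 1.5000
Σ(xᵢ − x̄)² = 45.0000 ⇒ m₂ = 11.25000
Σ(xᵢ − x̄)⁴ = 1070.2500 ⇒ m₄ = 267.56250
m₂² = 126.56250
β₂ = m₄/m₂² = 267.56250 / 126.56250 ≈ 2.114

2.114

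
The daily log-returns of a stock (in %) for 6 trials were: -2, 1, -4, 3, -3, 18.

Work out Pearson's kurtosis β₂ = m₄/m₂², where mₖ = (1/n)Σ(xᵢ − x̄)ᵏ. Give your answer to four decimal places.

3.4952

x̄ = 2.1667
Σ(xᵢ − x̄)² = 334.8333 ⇒ m₂ = 55.80556
Σ(xᵢ − x̄)⁴ = 65310.1528 ⇒ m₄ = 10885.02546
m₂² = 3114.26003
β₂ = m₄/m₂² = 10885.02546 / 3114.26003 ≈ 3.4952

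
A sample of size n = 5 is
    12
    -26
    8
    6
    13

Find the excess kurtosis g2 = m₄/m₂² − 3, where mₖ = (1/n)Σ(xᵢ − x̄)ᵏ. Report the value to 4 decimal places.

x̄ = 2.6000
Σ(xᵢ − x̄)² = 1055.2000 ⇒ m₂ = 211.04000
Σ(xᵢ − x̄)⁴ = 689548.5760 ⇒ m₄ = 137909.71520
m₂² = 44537.88160
g2 = m₄/m₂² − 3 = 3.09646 − 3 ≈ 0.0965

0.0965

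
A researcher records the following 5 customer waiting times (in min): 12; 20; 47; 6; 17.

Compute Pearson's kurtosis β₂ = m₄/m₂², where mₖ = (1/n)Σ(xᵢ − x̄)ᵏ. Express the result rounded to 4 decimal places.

2.7592

x̄ = 20.4000
Σ(xᵢ − x̄)² = 997.2000 ⇒ m₂ = 199.44000
Σ(xᵢ − x̄)⁴ = 548751.6960 ⇒ m₄ = 109750.33920
m₂² = 39776.31360
β₂ = m₄/m₂² = 109750.33920 / 39776.31360 ≈ 2.7592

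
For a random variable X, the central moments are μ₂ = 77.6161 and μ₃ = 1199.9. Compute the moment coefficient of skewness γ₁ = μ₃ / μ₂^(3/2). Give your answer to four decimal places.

1.7548

σ = √μ₂ = √77.6161 = 8.81000
σ³ = μ₂^(3/2) = 683.79784
γ₁ = μ₃/σ³ = 1199.9 / 683.79784 ≈ 1.7548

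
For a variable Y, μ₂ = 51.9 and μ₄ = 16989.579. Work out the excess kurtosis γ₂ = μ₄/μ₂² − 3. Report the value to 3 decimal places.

3.307

μ₂² = 51.9² = 2693.61000
μ₄/μ₂² = 16989.579 / 2693.61000 = 6.30736
γ₂ = 6.30736 − 3 ≈ 3.307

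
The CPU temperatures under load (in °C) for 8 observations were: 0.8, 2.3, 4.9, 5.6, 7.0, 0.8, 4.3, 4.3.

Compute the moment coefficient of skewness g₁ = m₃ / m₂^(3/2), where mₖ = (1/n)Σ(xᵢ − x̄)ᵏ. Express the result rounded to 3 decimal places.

-0.159

x̄ = (0.8 + 2.3 + 4.9 + 5.6 + 7.0 + 0.8 + 4.3 + 4.3) / 8 = 3.7500
deviations (xᵢ − x̄): -2.9500, -1.4500, 1.1500, 1.8500, 3.2500, -2.9500, 0.5500, 0.5500
Σ(xᵢ − x̄)² = 35.4200 ⇒ m₂ = 35.4200/8 = 4.42750
Σ(xᵢ − x̄)³ = -11.8800 ⇒ m₃ = -11.8800/8 = -1.48500
m₂^(3/2) = 4.42750^(1.5) = 9.31618
g₁ = m₃ / m₂^(3/2) = -1.48500 / 9.31618 ≈ -0.159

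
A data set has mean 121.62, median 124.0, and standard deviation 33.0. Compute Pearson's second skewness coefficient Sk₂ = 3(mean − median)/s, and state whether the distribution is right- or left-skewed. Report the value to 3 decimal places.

-0.216, left-skewed

Sk₂ = 3(121.62 − 124.0) / 33.0 = 3 × -2.3800 / 33.0
    = -7.1400 / 33.0 ≈ -0.216
Sk₂ < 0 ⇒ mean < median ⇒ left-skewed (negative skew).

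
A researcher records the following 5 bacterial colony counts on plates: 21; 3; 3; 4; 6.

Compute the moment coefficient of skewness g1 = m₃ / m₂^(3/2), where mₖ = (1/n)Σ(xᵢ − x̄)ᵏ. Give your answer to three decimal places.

x̄ = (21 + 3 + 3 + 4 + 6) / 5 = 7.4000
deviations (xᵢ − x̄): 13.6000, -4.4000, -4.4000, -3.4000, -1.4000
Σ(xᵢ − x̄)² = 237.2000 ⇒ m₂ = 237.2000/5 = 47.44000
Σ(xᵢ − x̄)³ = 2303.0400 ⇒ m₃ = 2303.0400/5 = 460.60800
m₂^(3/2) = 47.44000^(1.5) = 326.75107
g1 = m₃ / m₂^(3/2) = 460.60800 / 326.75107 ≈ 1.410

1.410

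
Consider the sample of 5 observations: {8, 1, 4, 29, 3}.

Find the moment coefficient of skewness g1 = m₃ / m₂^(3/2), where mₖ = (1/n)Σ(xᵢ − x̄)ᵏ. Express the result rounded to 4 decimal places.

1.3246

x̄ = (8 + 1 + 4 + 29 + 3) / 5 = 9.0000
deviations (xᵢ − x̄): -1.0000, -8.0000, -5.0000, 20.0000, -6.0000
Σ(xᵢ − x̄)² = 526.0000 ⇒ m₂ = 526.0000/5 = 105.20000
Σ(xᵢ − x̄)³ = 7146.0000 ⇒ m₃ = 7146.0000/5 = 1429.20000
m₂^(3/2) = 105.20000^(1.5) = 1079.00538
g1 = m₃ / m₂^(3/2) = 1429.20000 / 1079.00538 ≈ 1.3246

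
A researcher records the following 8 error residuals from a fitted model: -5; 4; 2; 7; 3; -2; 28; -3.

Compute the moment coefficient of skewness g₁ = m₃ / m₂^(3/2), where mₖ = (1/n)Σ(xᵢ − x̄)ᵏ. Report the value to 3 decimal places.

1.633

x̄ = (-5 + 4 + 2 + 7 + 3 - 2 + 28 - 3) / 8 = 4.2500
deviations (xᵢ − x̄): -9.2500, -0.2500, -2.2500, 2.7500, -1.2500, -6.2500, 23.7500, -7.2500
Σ(xᵢ − x̄)² = 755.5000 ⇒ m₂ = 755.5000/8 = 94.43750
Σ(xᵢ − x̄)³ = 11987.2500 ⇒ m₃ = 11987.2500/8 = 1498.40625
m₂^(3/2) = 94.43750^(1.5) = 917.73379
g₁ = m₃ / m₂^(3/2) = 1498.40625 / 917.73379 ≈ 1.633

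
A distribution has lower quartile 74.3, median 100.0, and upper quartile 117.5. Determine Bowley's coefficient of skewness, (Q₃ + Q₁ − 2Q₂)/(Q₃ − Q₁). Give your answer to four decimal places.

numerator: Q₃ + Q₁ − 2Q₂ = 117.5 + 74.3 − 2×100.0 = -8.2000
denominator: Q₃ − Q₁ = 117.5 − 74.3 = 43.2000
Bowley skewness = -8.2000 / 43.2000 ≈ -0.1898

-0.1898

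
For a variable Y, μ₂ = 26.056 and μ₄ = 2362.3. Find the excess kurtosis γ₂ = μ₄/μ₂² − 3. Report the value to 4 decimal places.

μ₂² = 26.056² = 678.91514
μ₄/μ₂² = 2362.3 / 678.91514 = 3.47952
γ₂ = 3.47952 − 3 ≈ 0.4795

0.4795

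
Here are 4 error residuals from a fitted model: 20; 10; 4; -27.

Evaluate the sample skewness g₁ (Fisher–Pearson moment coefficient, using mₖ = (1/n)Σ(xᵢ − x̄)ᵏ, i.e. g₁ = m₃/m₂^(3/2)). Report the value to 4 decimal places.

x̄ = (20 + 10 + 4 - 27) / 4 = 1.7500
deviations (xᵢ − x̄): 18.2500, 8.2500, 2.2500, -28.7500
Σ(xᵢ − x̄)² = 1232.7500 ⇒ m₂ = 1232.7500/4 = 308.18750
Σ(xᵢ − x̄)³ = -17112.3750 ⇒ m₃ = -17112.3750/4 = -4278.09375
m₂^(3/2) = 308.18750^(1.5) = 5410.31473
g₁ = m₃ / m₂^(3/2) = -4278.09375 / 5410.31473 ≈ -0.7907

-0.7907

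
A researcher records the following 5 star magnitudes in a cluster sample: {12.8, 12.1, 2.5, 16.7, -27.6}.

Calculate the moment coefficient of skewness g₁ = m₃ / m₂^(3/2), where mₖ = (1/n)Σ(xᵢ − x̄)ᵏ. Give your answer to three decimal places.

x̄ = (12.8 + 12.1 + 2.5 + 16.7 - 27.6) / 5 = 3.3000
deviations (xᵢ − x̄): 9.5000, 8.8000, -0.8000, 13.4000, -30.9000
Σ(xᵢ − x̄)² = 1302.7000 ⇒ m₂ = 1302.7000/5 = 260.54000
Σ(xᵢ − x̄)³ = -25559.1900 ⇒ m₃ = -25559.1900/5 = -5111.83800
m₂^(3/2) = 260.54000^(1.5) = 4205.44167
g₁ = m₃ / m₂^(3/2) = -5111.83800 / 4205.44167 ≈ -1.216

-1.216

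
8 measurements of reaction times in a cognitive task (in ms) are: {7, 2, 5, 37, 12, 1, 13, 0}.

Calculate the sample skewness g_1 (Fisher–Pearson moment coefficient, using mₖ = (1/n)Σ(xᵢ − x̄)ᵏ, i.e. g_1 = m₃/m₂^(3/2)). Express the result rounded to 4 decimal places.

x̄ = (7 + 2 + 5 + 37 + 12 + 1 + 13 + 0) / 8 = 9.6250
deviations (xᵢ − x̄): -2.6250, -7.6250, -4.6250, 27.3750, 2.3750, -8.6250, 3.3750, -9.6250
Σ(xᵢ − x̄)² = 1019.8750 ⇒ m₂ = 1019.8750/8 = 127.48438
Σ(xᵢ − x̄)³ = 18472.7813 ⇒ m₃ = 18472.7813/8 = 2309.09766
m₂^(3/2) = 127.48438^(1.5) = 1439.41306
g_1 = m₃ / m₂^(3/2) = 2309.09766 / 1439.41306 ≈ 1.6042

1.6042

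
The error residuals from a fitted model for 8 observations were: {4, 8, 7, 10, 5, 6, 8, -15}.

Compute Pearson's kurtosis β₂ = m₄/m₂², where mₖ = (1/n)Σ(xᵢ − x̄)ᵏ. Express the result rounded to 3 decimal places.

x̄ = 4.1250
Σ(xᵢ − x̄)² = 442.8750 ⇒ m₂ = 55.35938
Σ(xᵢ − x̄)⁴ = 135508.0254 ⇒ m₄ = 16938.50317
m₂² = 3064.66040
β₂ = m₄/m₂² = 16938.50317 / 3064.66040 ≈ 5.527

5.527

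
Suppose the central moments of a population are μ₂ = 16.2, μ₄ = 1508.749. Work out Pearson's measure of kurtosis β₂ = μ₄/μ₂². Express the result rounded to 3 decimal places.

5.749

μ₂² = 16.2² = 262.44000
μ₄/μ₂² = 1508.749 / 262.44000 = 5.74893
β₂ ≈ 5.749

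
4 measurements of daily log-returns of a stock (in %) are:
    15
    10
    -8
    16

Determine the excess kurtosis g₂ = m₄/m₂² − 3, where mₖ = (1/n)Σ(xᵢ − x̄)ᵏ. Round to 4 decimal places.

-0.8287

x̄ = 8.2500
Σ(xᵢ − x̄)² = 372.7500 ⇒ m₂ = 93.18750
Σ(xᵢ − x̄)⁴ = 75421.8281 ⇒ m₄ = 18855.45703
m₂² = 8683.91016
g₂ = m₄/m₂² − 3 = 2.17131 − 3 ≈ -0.8287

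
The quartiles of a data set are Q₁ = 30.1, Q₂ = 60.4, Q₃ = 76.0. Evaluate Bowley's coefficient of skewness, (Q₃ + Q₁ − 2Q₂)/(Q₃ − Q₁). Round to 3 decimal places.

numerator: Q₃ + Q₁ − 2Q₂ = 76.0 + 30.1 − 2×60.4 = -14.7000
denominator: Q₃ − Q₁ = 76.0 − 30.1 = 45.9000
Bowley skewness = -14.7000 / 45.9000 ≈ -0.320

-0.320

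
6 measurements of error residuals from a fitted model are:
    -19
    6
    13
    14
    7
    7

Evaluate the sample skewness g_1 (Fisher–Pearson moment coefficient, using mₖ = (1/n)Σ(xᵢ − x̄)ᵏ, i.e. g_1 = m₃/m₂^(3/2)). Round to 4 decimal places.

x̄ = (-19 + 6 + 13 + 14 + 7 + 7) / 6 = 4.6667
deviations (xᵢ − x̄): -23.6667, 1.3333, 8.3333, 9.3333, 2.3333, 2.3333
Σ(xᵢ − x̄)² = 729.3333 ⇒ m₂ = 729.3333/6 = 121.55556
Σ(xᵢ − x̄)³ = -11836.4444 ⇒ m₃ = -11836.4444/6 = -1972.74074
m₂^(3/2) = 121.55556^(1.5) = 1340.17718
g_1 = m₃ / m₂^(3/2) = -1972.74074 / 1340.17718 ≈ -1.4720

-1.4720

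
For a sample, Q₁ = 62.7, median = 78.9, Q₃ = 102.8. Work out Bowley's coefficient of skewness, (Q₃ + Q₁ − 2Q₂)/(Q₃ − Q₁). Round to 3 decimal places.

0.192

numerator: Q₃ + Q₁ − 2Q₂ = 102.8 + 62.7 − 2×78.9 = 7.7000
denominator: Q₃ − Q₁ = 102.8 − 62.7 = 40.1000
Bowley skewness = 7.7000 / 40.1000 ≈ 0.192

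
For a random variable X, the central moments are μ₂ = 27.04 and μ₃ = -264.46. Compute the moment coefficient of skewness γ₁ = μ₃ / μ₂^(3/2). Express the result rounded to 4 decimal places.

σ = √μ₂ = √27.04 = 5.20000
σ³ = μ₂^(3/2) = 140.60800
γ₁ = μ₃/σ³ = -264.46 / 140.60800 ≈ -1.8808

-1.8808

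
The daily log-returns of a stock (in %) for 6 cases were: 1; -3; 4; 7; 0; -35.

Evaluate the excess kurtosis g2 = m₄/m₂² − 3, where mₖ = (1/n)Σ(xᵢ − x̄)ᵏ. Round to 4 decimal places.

0.8599

x̄ = -4.3333
Σ(xᵢ − x̄)² = 1187.3333 ⇒ m₂ = 197.88889
Σ(xᵢ − x̄)⁴ = 906921.1111 ⇒ m₄ = 151153.51852
m₂² = 39160.01235
g2 = m₄/m₂² − 3 = 3.85989 − 3 ≈ 0.8599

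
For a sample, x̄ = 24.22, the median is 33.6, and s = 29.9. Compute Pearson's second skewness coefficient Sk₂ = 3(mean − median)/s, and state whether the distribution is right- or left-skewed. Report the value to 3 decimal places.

Sk₂ = 3(24.22 − 33.6) / 29.9 = 3 × -9.3800 / 29.9
    = -28.1400 / 29.9 ≈ -0.941
Sk₂ < 0 ⇒ mean < median ⇒ left-skewed (negative skew).

-0.941, left-skewed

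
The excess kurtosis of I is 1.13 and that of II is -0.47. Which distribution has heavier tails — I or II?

Higher excess kurtosis ⇒ heavier tails relative to the normal distribution.
1.13 vs -0.47: the larger is 1.13, so I has heavier tails. (I is leptokurtic — heavier-than-normal tails; the other is platykurtic.)

I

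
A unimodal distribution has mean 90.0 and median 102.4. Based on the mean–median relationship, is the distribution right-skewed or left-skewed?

left-skewed

mean − median = 90.0 − 102.4 = -12.4
mean < median ⇒ the longer tail is on the left ⇒ left-skewed (negatively skewed).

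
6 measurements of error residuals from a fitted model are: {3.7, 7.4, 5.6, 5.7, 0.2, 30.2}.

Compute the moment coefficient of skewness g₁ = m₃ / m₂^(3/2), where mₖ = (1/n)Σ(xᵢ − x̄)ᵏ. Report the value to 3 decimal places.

1.573

x̄ = (3.7 + 7.4 + 5.6 + 5.7 + 0.2 + 30.2) / 6 = 8.8000
deviations (xᵢ − x̄): -5.1000, -1.4000, -3.2000, -3.1000, -8.6000, 21.4000
Σ(xᵢ − x̄)² = 579.7400 ⇒ m₂ = 579.7400/6 = 96.62333
Σ(xᵢ − x̄)³ = 8966.3340 ⇒ m₃ = 8966.3340/6 = 1494.38900
m₂^(3/2) = 96.62333^(1.5) = 949.78001
g₁ = m₃ / m₂^(3/2) = 1494.38900 / 949.78001 ≈ 1.573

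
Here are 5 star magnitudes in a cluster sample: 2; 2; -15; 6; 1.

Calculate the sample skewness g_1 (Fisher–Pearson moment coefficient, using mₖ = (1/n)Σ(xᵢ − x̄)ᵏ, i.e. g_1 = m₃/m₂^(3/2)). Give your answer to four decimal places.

-1.2823

x̄ = (2 + 2 - 15 + 6 + 1) / 5 = -0.8000
deviations (xᵢ − x̄): 2.8000, 2.8000, -14.2000, 6.8000, 1.8000
Σ(xᵢ − x̄)² = 266.8000 ⇒ m₂ = 266.8000/5 = 53.36000
Σ(xᵢ − x̄)³ = -2499.1200 ⇒ m₃ = -2499.1200/5 = -499.82400
m₂^(3/2) = 53.36000^(1.5) = 389.78375
g_1 = m₃ / m₂^(3/2) = -499.82400 / 389.78375 ≈ -1.2823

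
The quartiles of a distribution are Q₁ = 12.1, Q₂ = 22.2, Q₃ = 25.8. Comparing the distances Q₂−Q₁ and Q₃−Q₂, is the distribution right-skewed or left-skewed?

Q₂ − Q₁ = 10.1;  Q₃ − Q₂ = 3.6
Q₂ − Q₁ > Q₃ − Q₂ ⇒ the lower half is more spread out ⇒ left-skewed.

left-skewed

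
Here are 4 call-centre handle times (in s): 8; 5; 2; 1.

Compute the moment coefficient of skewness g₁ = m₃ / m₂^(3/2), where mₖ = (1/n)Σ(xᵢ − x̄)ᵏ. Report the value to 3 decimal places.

x̄ = (8 + 5 + 2 + 1) / 4 = 4.0000
deviations (xᵢ − x̄): 4.0000, 1.0000, -2.0000, -3.0000
Σ(xᵢ − x̄)² = 30.0000 ⇒ m₂ = 30.0000/4 = 7.50000
Σ(xᵢ − x̄)³ = 30.0000 ⇒ m₃ = 30.0000/4 = 7.50000
m₂^(3/2) = 7.50000^(1.5) = 20.53960
g₁ = m₃ / m₂^(3/2) = 7.50000 / 20.53960 ≈ 0.365

0.365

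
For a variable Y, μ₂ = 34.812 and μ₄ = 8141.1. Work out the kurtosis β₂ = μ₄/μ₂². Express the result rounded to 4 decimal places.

μ₂² = 34.812² = 1211.87534
μ₄/μ₂² = 8141.1 / 1211.87534 = 6.71777
β₂ ≈ 6.7178

6.7178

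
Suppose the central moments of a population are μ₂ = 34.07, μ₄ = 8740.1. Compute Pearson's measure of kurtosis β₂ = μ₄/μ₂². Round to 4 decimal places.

7.5296

μ₂² = 34.07² = 1160.76490
μ₄/μ₂² = 8740.1 / 1160.76490 = 7.52960
β₂ ≈ 7.5296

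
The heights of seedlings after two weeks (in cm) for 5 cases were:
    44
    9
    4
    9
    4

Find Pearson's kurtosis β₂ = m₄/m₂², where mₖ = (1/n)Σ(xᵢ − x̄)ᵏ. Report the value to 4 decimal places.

3.1427

x̄ = 14.0000
Σ(xᵢ − x̄)² = 1150.0000 ⇒ m₂ = 230.00000
Σ(xᵢ − x̄)⁴ = 831250.0000 ⇒ m₄ = 166250.00000
m₂² = 52900.00000
β₂ = m₄/m₂² = 166250.00000 / 52900.00000 ≈ 3.1427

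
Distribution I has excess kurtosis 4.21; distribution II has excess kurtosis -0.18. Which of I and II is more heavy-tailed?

I

Higher excess kurtosis ⇒ heavier tails relative to the normal distribution.
4.21 vs -0.18: the larger is 4.21, so I has heavier tails. (I is leptokurtic — heavier-than-normal tails; the other is platykurtic.)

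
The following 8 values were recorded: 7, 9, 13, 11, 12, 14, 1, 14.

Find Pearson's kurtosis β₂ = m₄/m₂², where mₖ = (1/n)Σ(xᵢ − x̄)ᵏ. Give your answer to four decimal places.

x̄ = 10.1250
Σ(xᵢ − x̄)² = 136.8750 ⇒ m₂ = 17.10938
Σ(xᵢ − x̄)⁴ = 7562.3379 ⇒ m₄ = 945.29224
m₂² = 292.73071
β₂ = m₄/m₂² = 945.29224 / 292.73071 ≈ 3.2292

3.2292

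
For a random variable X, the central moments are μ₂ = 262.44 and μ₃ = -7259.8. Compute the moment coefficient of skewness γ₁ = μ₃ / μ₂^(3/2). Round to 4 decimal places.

-1.7076

σ = √μ₂ = √262.44 = 16.20000
σ³ = μ₂^(3/2) = 4251.52800
γ₁ = μ₃/σ³ = -7259.8 / 4251.52800 ≈ -1.7076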